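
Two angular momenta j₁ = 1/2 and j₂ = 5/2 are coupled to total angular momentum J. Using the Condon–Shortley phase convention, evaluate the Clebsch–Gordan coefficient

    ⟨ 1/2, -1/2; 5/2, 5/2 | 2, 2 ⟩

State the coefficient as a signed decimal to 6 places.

−√(5/6) = -0.912871

√[5·1!0!4!/6! · 0!1!5!0!4!0!] = √(480)
  +(−1)^1/∏(1,0,0,4,0,0)! = -1/24  (running -1/24)
⟨..|..⟩ = √(480)·(-1/24) = -0.912871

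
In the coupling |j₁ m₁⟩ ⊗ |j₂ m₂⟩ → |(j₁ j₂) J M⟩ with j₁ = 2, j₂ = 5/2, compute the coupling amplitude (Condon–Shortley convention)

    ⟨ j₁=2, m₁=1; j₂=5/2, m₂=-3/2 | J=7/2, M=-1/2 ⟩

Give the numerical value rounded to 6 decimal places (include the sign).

triangle: 1!×3!×4!/9! = 144/362880
(j±m)!: 3!×1!×1!×4!×3!×4! = 20736
prefactor² = (2J+1)×Δ×N² = 2304/35
  k=0: +1/(0!×1!×1!×1!×2!×3!) = 1/12
  k=1: −1/(1!×0!×0!×0!×3!×4!) = -1/144
Σ = 11/144  ⇒  CG² = 2304/35×11/144² = 121/315
CG = +√(121/315) = +0.619780

+√(121/315) ≈ +0.619780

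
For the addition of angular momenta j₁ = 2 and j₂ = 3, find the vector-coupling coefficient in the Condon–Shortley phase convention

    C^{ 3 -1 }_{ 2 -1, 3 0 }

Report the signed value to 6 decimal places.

√[7·2!2!4!/9! · 1!3!3!3!2!4!] = √(96/5)
  +(−1)^1/∏(1,1,2,2,0,2)! = -1/8  (running -1/8)
  +(−1)^2/∏(2,0,1,1,1,3)! = 1/12  (running -1/24)
⟨..|..⟩ = √(96/5)·(-1/24) = -0.182574

-0.182574  (= −√(1/30))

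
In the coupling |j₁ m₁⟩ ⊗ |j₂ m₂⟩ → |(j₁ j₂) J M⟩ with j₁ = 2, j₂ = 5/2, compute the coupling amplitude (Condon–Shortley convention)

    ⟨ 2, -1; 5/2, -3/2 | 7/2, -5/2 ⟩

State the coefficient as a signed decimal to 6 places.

+0.125988

j₁+j₂−J=1  J+j₁−j₂=3  J−j₁+j₂=4  j₁+j₂+J+1=9
(j₁±m₁, j₂±m₂, J±M) = (1,3,1,4,1,6)
P² = 2304/7
sum k=0..1:
  [0] +1/36 = 1/36
  [1] −1/48 = -1/48
S = 1/144
C² = P²·S² = 1/63 ; C = +0.125988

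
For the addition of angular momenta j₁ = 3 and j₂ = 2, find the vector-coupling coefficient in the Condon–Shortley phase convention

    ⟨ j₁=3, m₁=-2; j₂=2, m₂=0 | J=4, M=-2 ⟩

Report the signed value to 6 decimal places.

−√(12/35) = -0.585540

√[9·1!5!3!/10! · 1!5!2!2!2!6!] = √(8640/7)
  +(−1)^0/∏(0,1,5,2,0,1)! = 1/240  (running 1/240)
  +(−1)^1/∏(1,0,4,1,1,2)! = -1/48  (running -1/60)
⟨..|..⟩ = √(8640/7)·(-1/60) = -0.585540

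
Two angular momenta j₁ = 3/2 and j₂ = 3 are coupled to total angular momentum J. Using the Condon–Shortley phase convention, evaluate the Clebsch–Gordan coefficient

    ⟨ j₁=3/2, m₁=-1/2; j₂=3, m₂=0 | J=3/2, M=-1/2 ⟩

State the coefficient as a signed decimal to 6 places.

√[4·3!0!3!/7! · 1!2!3!3!1!2!] = √(144/35)
  +(−1)^2/∏(2,1,0,1,0,2)! = 1/4  (running 1/4)
⟨..|..⟩ = √(144/35)·(1/4) = +0.507093

+0.507093  (= +√(9/35))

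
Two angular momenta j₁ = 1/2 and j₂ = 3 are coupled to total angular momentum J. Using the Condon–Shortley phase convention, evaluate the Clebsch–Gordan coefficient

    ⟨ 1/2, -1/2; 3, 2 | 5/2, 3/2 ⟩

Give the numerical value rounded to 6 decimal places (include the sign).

−√(5/7) ≈ -0.845154

triangle: 1!×0!×5!/7! = 120/5040
(j±m)!: 0!×1!×5!×1!×4!×1! = 2880
prefactor² = (2J+1)×Δ×N² = 2880/7
  k=1: −1/(1!×0!×0!×4!×0!×1!) = -1/24
Σ = -1/24  ⇒  CG² = 2880/7×(-1/24)² = 5/7
CG = −√(5/7) = -0.845154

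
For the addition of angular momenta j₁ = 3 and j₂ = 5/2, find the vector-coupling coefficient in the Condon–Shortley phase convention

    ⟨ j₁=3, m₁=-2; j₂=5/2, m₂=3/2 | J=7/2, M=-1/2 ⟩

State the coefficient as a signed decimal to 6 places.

j₁+j₂−J=2  J+j₁−j₂=4  J−j₁+j₂=3  j₁+j₂+J+1=10
(j₁±m₁, j₂±m₂, J±M) = (1,5,4,1,3,4)
P² = 9216/35
sum k=1..2:
  [1] −1/144 = -1/144
  [2] +1/24 = 1/24
S = 5/144
C² = P²·S² = 20/63 ; C = +0.563436

+√(20/63) ≈ +0.563436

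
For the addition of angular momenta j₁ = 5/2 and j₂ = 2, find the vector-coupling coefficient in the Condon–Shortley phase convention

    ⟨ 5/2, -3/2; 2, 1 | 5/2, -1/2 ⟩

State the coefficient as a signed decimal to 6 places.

+√(6/35) ≈ +0.414039

j₁+j₂−J=2  J+j₁−j₂=3  J−j₁+j₂=2  j₁+j₂+J+1=8
(j₁±m₁, j₂±m₂, J±M) = (1,4,3,1,2,3)
P² = 216/35
sum k=1..2:
  [1] −1/12 = -1/12
  [2] +1/4 = 1/4
S = 1/6
C² = P²·S² = 6/35 ; C = +0.414039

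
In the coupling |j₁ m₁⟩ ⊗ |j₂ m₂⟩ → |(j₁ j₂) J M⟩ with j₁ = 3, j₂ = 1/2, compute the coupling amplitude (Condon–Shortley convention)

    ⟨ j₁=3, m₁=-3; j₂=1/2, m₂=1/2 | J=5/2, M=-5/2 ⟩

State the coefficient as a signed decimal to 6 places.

√[6·1!5!0!/7! · 0!6!1!0!0!5!] = √(86400/7)
  +(−1)^1/∏(1,0,5,0,0,0)! = -1/120  (running -1/120)
⟨..|..⟩ = √(86400/7)·(-1/120) = -0.925820

−√(6/7) = -0.925820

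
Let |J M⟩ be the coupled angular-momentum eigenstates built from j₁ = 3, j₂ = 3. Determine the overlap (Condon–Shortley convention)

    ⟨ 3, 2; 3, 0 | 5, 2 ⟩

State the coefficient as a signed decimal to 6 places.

+0.577350

j₁+j₂−J=1  J+j₁−j₂=5  J−j₁+j₂=5  j₁+j₂+J+1=12
(j₁±m₁, j₂±m₂, J±M) = (5,1,3,3,7,3)
P² = 43200
sum k=0..1:
  [0] +1/288 = 1/288
  [1] −1/1440 = -1/1440
S = 1/360
C² = P²·S² = 1/3 ; C = +0.577350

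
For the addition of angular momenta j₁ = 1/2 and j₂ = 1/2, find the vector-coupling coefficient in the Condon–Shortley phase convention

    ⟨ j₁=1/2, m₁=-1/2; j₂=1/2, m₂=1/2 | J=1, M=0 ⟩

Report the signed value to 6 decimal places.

j₁+j₂−J=0  J+j₁−j₂=1  J−j₁+j₂=1  j₁+j₂+J+1=3
(j₁±m₁, j₂±m₂, J±M) = (0,1,1,0,1,1)
P² = 1/2
sum k=0..0:
  [0] +1/1 = 1
S = 1
C² = P²·S² = 1/2 ; C = +0.707107

+√(1/2) = +0.707107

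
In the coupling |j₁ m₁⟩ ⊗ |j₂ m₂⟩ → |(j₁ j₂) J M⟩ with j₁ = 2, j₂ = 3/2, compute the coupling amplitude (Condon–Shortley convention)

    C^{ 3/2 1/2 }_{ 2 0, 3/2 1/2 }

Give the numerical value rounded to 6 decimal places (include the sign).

−√(1/5) = -0.447214

j₁+j₂−J=2  J+j₁−j₂=2  J−j₁+j₂=1  j₁+j₂+J+1=6
(j₁±m₁, j₂±m₂, J±M) = (2,2,2,1,2,1)
P² = 16/45
sum k=1..2:
  [1] −1/1 = -1
  [2] +1/4 = 1/4
S = -3/4
C² = P²·S² = 1/5 ; C = -0.447214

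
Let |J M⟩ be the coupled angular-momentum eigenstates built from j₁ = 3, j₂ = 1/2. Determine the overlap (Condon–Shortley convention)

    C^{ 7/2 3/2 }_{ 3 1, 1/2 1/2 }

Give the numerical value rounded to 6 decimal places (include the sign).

+√(5/7) = +0.845154

√[8·0!6!1!/8! · 4!2!1!0!5!2!] = √(11520/7)
  +(−1)^0/∏(0,0,2,1,4,0)! = 1/48  (running 1/48)
⟨..|..⟩ = √(11520/7)·(1/48) = +0.845154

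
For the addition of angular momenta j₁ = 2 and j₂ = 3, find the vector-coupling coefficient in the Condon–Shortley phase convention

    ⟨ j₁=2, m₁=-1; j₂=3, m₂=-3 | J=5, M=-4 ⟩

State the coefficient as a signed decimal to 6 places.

triangle: 0!*4!*6!/11! = 17280/39916800
(j±m)!: 1!*3!*0!*6!*1!*9! = 1567641600
prefactor² = (2J+1)*Δ*N² = 7464960
  k=0: +1/(0!*0!*3!*0!*1!*6!) = 1/4320
Σ = 1/4320  ⇒  CG² = 7464960*1/4320² = 2/5
CG = +√(2/5) = +0.632456

+0.632456  (= +√(2/5))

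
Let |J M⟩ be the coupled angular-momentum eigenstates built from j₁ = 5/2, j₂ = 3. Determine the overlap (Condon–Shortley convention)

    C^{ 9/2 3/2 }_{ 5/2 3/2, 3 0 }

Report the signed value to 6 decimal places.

+0.540562  (= +√(45/154))

√[10·1!4!5!/11! · 4!1!3!3!6!3!] = √(207360/77)
  +(−1)^0/∏(0,1,1,3,3,2)! = 1/72  (running 1/72)
  +(−1)^1/∏(1,0,0,2,4,3)! = -1/288  (running 1/96)
⟨..|..⟩ = √(207360/77)·(1/96) = +0.540562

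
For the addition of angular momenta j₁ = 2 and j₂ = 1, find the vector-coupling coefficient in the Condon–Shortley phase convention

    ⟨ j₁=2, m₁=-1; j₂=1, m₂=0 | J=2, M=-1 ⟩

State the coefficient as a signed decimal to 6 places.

triangle: 1!×3!×1!/6! = 6/720
(j±m)!: 1!×3!×1!×1!×1!×3! = 36
prefactor² = (2J+1)×Δ×N² = 3/2
  k=0: +1/(0!×1!×3!×1!×0!×0!) = 1/6
  k=1: −1/(1!×0!×2!×0!×1!×1!) = -1/2
Σ = -1/3  ⇒  CG² = 3/2×(-1/3)² = 1/6
CG = −√(1/6) = -0.408248

-0.408248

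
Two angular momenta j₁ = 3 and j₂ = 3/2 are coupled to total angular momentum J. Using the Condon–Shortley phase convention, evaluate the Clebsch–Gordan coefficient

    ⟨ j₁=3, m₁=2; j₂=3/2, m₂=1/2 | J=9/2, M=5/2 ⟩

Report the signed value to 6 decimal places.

+0.707107

√[10·0!6!3!/10! · 5!1!2!1!7!2!] = √(28800)
  +(−1)^0/∏(0,0,1,2,5,1)! = 1/240  (running 1/240)
⟨..|..⟩ = √(28800)·(1/240) = +0.707107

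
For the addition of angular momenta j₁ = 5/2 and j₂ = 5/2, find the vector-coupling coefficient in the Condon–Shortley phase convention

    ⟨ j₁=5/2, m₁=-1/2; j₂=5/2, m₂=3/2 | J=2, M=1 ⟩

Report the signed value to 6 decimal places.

√[5·3!2!2!/8! · 2!3!4!1!3!1!] = √(36/7)
  +(−1)^2/∏(2,1,1,2,1,0)! = 1/4  (running 1/4)
  +(−1)^3/∏(3,0,0,1,2,1)! = -1/12  (running 1/6)
⟨..|..⟩ = √(36/7)·(1/6) = +0.377964

+0.377964  (= +√(1/7))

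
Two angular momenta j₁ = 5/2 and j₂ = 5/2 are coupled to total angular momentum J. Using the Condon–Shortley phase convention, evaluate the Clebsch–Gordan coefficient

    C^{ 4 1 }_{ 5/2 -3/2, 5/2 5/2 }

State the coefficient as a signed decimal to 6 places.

√[9·1!4!4!/10! · 1!4!5!0!5!3!] = √(20736/7)
  +(−1)^1/∏(1,0,3,4,1,0)! = -1/144  (running -1/144)
⟨..|..⟩ = √(20736/7)·(-1/144) = -0.377964

−√(1/7) = -0.377964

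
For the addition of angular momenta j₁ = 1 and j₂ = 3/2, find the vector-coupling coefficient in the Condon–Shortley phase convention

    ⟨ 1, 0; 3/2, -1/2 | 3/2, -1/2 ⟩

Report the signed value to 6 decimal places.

triangle: 1!*1!*2!/5! = 2/120
(j±m)!: 1!*1!*1!*2!*1!*2! = 4
prefactor² = (2J+1)*Δ*N² = 4/15
  k=0: +1/(0!*1!*1!*1!*0!*1!) = 1
  k=1: −1/(1!*0!*0!*0!*1!*2!) = -1/2
Σ = 1/2  ⇒  CG² = 4/15*1/2² = 1/15
CG = +√(1/15) = +0.258199

+0.258199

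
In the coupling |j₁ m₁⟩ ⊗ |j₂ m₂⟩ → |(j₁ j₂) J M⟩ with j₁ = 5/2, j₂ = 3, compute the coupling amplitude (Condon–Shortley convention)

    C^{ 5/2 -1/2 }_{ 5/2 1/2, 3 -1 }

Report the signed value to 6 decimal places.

-0.478091

j₁+j₂−J=3  J+j₁−j₂=2  J−j₁+j₂=3  j₁+j₂+J+1=9
(j₁±m₁, j₂±m₂, J±M) = (3,2,2,4,2,3)
P² = 288/35
sum k=0..2:
  [0] +1/24 = 1/24
  [1] −1/4 = -1/4
  [2] +1/24 = 1/24
S = -1/6
C² = P²·S² = 8/35 ; C = -0.478091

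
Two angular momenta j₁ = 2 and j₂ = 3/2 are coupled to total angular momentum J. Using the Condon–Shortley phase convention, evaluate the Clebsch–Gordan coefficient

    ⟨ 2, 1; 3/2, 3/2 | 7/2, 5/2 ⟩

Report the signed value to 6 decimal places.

j₁+j₂−J=0  J+j₁−j₂=4  J−j₁+j₂=3  j₁+j₂+J+1=8
(j₁±m₁, j₂±m₂, J±M) = (3,1,3,0,6,1)
P² = 5184/7
sum k=0..0:
  [0] +1/36 = 1/36
S = 1/36
C² = P²·S² = 4/7 ; C = +0.755929

+√(4/7) ≈ +0.755929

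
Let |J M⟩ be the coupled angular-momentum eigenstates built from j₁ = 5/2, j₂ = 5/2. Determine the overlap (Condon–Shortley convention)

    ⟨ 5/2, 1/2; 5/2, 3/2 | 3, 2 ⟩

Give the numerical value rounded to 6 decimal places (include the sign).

triangle: 2!×3!×3!/9! = 72/362880
(j±m)!: 3!×2!×4!×1!×5!×1! = 34560
prefactor² = (2J+1)×Δ×N² = 48
  k=1: −1/(1!×1!×1!×3!×2!×0!) = -1/12
  k=2: +1/(2!×0!×0!×2!×3!×1!) = 1/24
Σ = -1/24  ⇒  CG² = 48×(-1/24)² = 1/12
CG = −√(1/12) = -0.288675

−√(1/12) ≈ -0.288675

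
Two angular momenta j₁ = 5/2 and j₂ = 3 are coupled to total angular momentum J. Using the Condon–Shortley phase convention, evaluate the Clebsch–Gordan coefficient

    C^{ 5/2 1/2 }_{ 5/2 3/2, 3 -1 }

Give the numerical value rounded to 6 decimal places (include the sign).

triangle: 3!·2!·3!/9! = 72/362880
(j±m)!: 4!·1!·2!·4!·3!·2! = 13824
prefactor² = (2J+1)·Δ·N² = 576/35
  k=0: +1/(0!·3!·1!·2!·1!·1!) = 1/12
  k=1: −1/(1!·2!·0!·1!·2!·2!) = -1/8
Σ = -1/24  ⇒  CG² = 576/35·(-1/24)² = 1/35
CG = −√(1/35) = -0.169031

−√(1/35) ≈ -0.169031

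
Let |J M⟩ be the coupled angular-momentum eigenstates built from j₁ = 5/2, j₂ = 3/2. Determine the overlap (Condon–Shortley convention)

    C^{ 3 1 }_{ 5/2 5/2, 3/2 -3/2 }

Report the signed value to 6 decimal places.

triangle: 1!*4!*2!/8! = 48/40320
(j±m)!: 5!*0!*0!*3!*4!*2! = 34560
prefactor² = (2J+1)*Δ*N² = 288
  k=0: +1/(0!*1!*0!*0!*4!*2!) = 1/48
Σ = 1/48  ⇒  CG² = 288*1/48² = 1/8
CG = +√(1/8) = +0.353553

+0.353553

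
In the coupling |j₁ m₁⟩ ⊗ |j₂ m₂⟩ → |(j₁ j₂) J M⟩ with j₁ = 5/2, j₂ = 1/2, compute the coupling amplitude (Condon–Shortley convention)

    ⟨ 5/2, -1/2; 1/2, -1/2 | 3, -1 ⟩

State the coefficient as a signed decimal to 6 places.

+√(2/3) = +0.816497

triangle: 0!×5!×1!/7! = 120/5040
(j±m)!: 2!×3!×0!×1!×2!×4! = 576
prefactor² = (2J+1)×Δ×N² = 96
  k=0: +1/(0!×0!×3!×0!×2!×1!) = 1/12
Σ = 1/12  ⇒  CG² = 96×1/12² = 2/3
CG = +√(2/3) = +0.816497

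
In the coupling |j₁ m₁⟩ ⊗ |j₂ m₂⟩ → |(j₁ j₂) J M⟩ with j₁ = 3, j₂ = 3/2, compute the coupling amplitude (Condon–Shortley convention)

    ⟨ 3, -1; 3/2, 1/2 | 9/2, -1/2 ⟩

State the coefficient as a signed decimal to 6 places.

√[10·0!6!3!/10! · 2!4!2!1!4!5!] = √(23040/7)
  +(−1)^0/∏(0,0,4,2,2,1)! = 1/96  (running 1/96)
⟨..|..⟩ = √(23040/7)·(1/96) = +0.597614

+0.597614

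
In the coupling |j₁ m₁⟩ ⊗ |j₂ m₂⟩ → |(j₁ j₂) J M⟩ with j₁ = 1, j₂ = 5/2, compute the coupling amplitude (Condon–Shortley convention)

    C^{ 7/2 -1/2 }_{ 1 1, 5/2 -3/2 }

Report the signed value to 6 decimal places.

triangle: 0!×2!×5!/8! = 240/40320
(j±m)!: 2!×0!×1!×4!×3!×4! = 6912
prefactor² = (2J+1)×Δ×N² = 2304/7
  k=0: +1/(0!×0!×0!×1!×2!×4!) = 1/48
Σ = 1/48  ⇒  CG² = 2304/7×1/48² = 1/7
CG = +√(1/7) = +0.377964

+√(1/7) = +0.377964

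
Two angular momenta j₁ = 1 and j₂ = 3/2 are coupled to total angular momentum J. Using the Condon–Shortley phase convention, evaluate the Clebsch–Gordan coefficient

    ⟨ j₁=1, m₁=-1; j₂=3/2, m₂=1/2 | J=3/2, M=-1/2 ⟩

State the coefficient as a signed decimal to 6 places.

triangle: 1!·1!·2!/5! = 2/120
(j±m)!: 0!·2!·2!·1!·1!·2! = 8
prefactor² = (2J+1)·Δ·N² = 8/15
  k=1: −1/(1!·0!·1!·1!·0!·1!) = -1
Σ = -1  ⇒  CG² = 8/15·(-1)² = 8/15
CG = −√(8/15) = -0.730297

-0.730297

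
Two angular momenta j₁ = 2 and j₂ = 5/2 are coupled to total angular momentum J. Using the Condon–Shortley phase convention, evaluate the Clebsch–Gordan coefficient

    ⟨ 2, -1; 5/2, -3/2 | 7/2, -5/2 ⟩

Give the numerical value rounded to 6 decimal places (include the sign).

j₁+j₂−J=1  J+j₁−j₂=3  J−j₁+j₂=4  j₁+j₂+J+1=9
(j₁±m₁, j₂±m₂, J±M) = (1,3,1,4,1,6)
P² = 2304/7
sum k=0..1:
  [0] +1/36 = 1/36
  [1] −1/48 = -1/48
S = 1/144
C² = P²·S² = 1/63 ; C = +0.125988

+0.125988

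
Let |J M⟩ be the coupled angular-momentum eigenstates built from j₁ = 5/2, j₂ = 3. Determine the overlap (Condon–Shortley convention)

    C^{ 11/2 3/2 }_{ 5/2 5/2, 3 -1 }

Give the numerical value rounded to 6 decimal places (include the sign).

triangle: 0!·5!·6!/12! = 86400/479001600
(j±m)!: 5!·0!·2!·4!·7!·4! = 696729600
prefactor² = (2J+1)·Δ·N² = 16588800/11
  k=0: +1/(0!·0!·0!·2!·5!·4!) = 1/5760
Σ = 1/5760  ⇒  CG² = 16588800/11·1/5760² = 1/22
CG = +√(1/22) = +0.213201

+√(1/22) ≈ +0.213201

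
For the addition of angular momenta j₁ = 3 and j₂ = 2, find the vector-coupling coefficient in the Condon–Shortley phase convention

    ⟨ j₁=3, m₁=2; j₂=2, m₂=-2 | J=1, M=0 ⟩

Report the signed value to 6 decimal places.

+√(1/7) ≈ +0.377964

j₁+j₂−J=4  J+j₁−j₂=2  J−j₁+j₂=0  j₁+j₂+J+1=7
(j₁±m₁, j₂±m₂, J±M) = (5,1,0,4,1,1)
P² = 576/7
sum k=0..0:
  [0] +1/24 = 1/24
S = 1/24
C² = P²·S² = 1/7 ; C = +0.377964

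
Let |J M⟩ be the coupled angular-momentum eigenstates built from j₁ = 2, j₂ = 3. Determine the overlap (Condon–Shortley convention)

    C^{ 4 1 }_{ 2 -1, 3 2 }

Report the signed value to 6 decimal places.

−√(7/20) ≈ -0.591608

j₁+j₂−J=1  J+j₁−j₂=3  J−j₁+j₂=5  j₁+j₂+J+1=10
(j₁±m₁, j₂±m₂, J±M) = (1,3,5,1,5,3)
P² = 6480/7
sum k=0..1:
  [0] +1/720 = 1/720
  [1] −1/48 = -1/48
S = -7/360
C² = P²·S² = 7/20 ; C = -0.591608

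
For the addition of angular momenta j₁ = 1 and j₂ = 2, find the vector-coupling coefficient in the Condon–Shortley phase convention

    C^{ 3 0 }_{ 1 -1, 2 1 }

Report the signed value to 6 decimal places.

√[7·0!2!4!/7! · 0!2!3!1!3!3!] = √(144/5)
  +(−1)^0/∏(0,0,2,3,0,1)! = 1/12  (running 1/12)
⟨..|..⟩ = √(144/5)·(1/12) = +0.447214

+√(1/5) = +0.447214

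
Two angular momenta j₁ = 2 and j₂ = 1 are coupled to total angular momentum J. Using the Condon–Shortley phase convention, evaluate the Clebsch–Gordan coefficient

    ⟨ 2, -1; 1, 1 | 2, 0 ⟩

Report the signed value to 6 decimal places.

-0.707107

triangle: 1!*3!*1!/6! = 6/720
(j±m)!: 1!*3!*2!*0!*2!*2! = 48
prefactor² = (2J+1)*Δ*N² = 2
  k=1: −1/(1!*0!*2!*1!*1!*0!) = -1/2
Σ = -1/2  ⇒  CG² = 2*(-1/2)² = 1/2
CG = −√(1/2) = -0.707107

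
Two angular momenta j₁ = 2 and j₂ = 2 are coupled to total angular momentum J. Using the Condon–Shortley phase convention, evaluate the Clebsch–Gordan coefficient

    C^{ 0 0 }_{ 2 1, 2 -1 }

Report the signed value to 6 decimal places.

√[1·4!0!0!/5! · 3!1!1!3!0!0!] = √(36/5)
  +(−1)^1/∏(1,3,0,0,0,0)! = -1/6  (running -1/6)
⟨..|..⟩ = √(36/5)·(-1/6) = -0.447214

-0.447214  (= −√(1/5))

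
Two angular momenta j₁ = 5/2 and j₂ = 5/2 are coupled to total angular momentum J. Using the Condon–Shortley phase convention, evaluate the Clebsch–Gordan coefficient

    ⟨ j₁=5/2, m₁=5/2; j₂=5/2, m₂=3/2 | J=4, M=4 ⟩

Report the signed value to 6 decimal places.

+0.707107  (= +√(1/2))

√[9·1!4!4!/10! · 5!0!4!1!8!0!] = √(165888)
  +(−1)^0/∏(0,1,0,4,4,0)! = 1/576  (running 1/576)
⟨..|..⟩ = √(165888)·(1/576) = +0.707107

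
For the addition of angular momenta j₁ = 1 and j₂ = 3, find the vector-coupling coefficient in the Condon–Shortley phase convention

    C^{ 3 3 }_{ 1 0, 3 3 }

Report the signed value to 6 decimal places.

−√(3/4) ≈ -0.866025

j₁+j₂−J=1  J+j₁−j₂=1  J−j₁+j₂=5  j₁+j₂+J+1=8
(j₁±m₁, j₂±m₂, J±M) = (1,1,6,0,6,0)
P² = 10800
sum k=1..1:
  [1] −1/120 = -1/120
S = -1/120
C² = P²·S² = 3/4 ; C = -0.866025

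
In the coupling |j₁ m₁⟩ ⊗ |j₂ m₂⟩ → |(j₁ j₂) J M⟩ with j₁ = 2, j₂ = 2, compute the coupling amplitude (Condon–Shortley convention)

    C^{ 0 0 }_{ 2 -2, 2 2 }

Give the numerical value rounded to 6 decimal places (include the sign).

+√(1/5) = +0.447214

j₁+j₂−J=4  J+j₁−j₂=0  J−j₁+j₂=0  j₁+j₂+J+1=5
(j₁±m₁, j₂±m₂, J±M) = (0,4,4,0,0,0)
P² = 576/5
sum k=4..4:
  [4] +1/24 = 1/24
S = 1/24
C² = P²·S² = 1/5 ; C = +0.447214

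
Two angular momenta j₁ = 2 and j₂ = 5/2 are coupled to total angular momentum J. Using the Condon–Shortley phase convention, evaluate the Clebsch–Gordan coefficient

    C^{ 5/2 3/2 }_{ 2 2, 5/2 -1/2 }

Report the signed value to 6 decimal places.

√[6·2!2!3!/8! · 4!0!2!3!4!1!] = √(864/35)
  +(−1)^0/∏(0,2,0,2,2,1)! = 1/8  (running 1/8)
⟨..|..⟩ = √(864/35)·(1/8) = +0.621059

+√(27/70) = +0.621059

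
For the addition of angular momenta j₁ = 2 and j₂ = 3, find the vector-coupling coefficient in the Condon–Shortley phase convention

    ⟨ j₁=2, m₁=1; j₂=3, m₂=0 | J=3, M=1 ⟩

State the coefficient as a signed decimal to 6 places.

√[7·2!2!4!/9! · 3!1!3!3!4!2!] = √(96/5)
  +(−1)^0/∏(0,2,1,3,1,1)! = 1/12  (running 1/12)
  +(−1)^1/∏(1,1,0,2,2,2)! = -1/8  (running -1/24)
⟨..|..⟩ = √(96/5)·(-1/24) = -0.182574

−√(1/30) ≈ -0.182574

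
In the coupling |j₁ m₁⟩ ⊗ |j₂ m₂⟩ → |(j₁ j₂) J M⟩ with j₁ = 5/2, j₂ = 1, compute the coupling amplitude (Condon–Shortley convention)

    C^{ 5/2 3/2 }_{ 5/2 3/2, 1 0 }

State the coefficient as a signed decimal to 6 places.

triangle: 1!·4!·1!/7! = 24/5040
(j±m)!: 4!·1!·1!·1!·4!·1! = 576
prefactor² = (2J+1)·Δ·N² = 576/35
  k=0: +1/(0!·1!·1!·1!·3!·0!) = 1/6
  k=1: −1/(1!·0!·0!·0!·4!·1!) = -1/24
Σ = 1/8  ⇒  CG² = 576/35·1/8² = 9/35
CG = +√(9/35) = +0.507093

+0.507093  (= +√(9/35))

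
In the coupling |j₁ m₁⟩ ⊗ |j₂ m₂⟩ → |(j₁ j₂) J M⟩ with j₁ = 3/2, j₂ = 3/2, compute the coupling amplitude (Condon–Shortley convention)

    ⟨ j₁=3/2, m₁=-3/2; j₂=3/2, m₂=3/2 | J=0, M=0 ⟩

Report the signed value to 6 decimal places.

−√(1/4) ≈ -0.500000

triangle: 3!·0!·0!/4! = 6/24
(j±m)!: 0!·3!·3!·0!·0!·0! = 36
prefactor² = (2J+1)·Δ·N² = 9
  k=3: −1/(3!·0!·0!·0!·0!·0!) = -1/6
Σ = -1/6  ⇒  CG² = 9·(-1/6)² = 1/4
CG = −√(1/4) = -0.500000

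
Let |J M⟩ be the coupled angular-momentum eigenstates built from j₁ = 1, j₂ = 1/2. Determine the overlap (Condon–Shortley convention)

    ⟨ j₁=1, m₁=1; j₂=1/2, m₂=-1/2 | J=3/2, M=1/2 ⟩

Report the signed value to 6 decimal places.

+0.577350

triangle: 0!×2!×1!/4! = 2/24
(j±m)!: 2!×0!×0!×1!×2!×1! = 4
prefactor² = (2J+1)×Δ×N² = 4/3
  k=0: +1/(0!×0!×0!×0!×2!×1!) = 1/2
Σ = 1/2  ⇒  CG² = 4/3×1/2² = 1/3
CG = +√(1/3) = +0.577350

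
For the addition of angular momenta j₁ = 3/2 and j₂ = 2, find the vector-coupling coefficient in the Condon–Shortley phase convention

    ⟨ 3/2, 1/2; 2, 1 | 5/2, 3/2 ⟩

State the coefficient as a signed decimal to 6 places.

√[6·1!2!3!/7! · 2!1!3!1!4!1!] = √(144/35)
  +(−1)^0/∏(0,1,1,3,1,0)! = 1/6  (running 1/6)
  +(−1)^1/∏(1,0,0,2,2,1)! = -1/4  (running -1/12)
⟨..|..⟩ = √(144/35)·(-1/12) = -0.169031

−√(1/35) = -0.169031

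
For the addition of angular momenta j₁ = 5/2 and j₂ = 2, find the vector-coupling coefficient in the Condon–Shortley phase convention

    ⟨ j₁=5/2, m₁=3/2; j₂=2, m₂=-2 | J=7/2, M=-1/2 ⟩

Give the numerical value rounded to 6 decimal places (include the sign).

+0.450749  (= +√(64/315))

√[8·1!4!3!/9! · 4!1!0!4!3!4!] = √(9216/35)
  +(−1)^0/∏(0,1,1,0,3,3)! = 1/36  (running 1/36)
⟨..|..⟩ = √(9216/35)·(1/36) = +0.450749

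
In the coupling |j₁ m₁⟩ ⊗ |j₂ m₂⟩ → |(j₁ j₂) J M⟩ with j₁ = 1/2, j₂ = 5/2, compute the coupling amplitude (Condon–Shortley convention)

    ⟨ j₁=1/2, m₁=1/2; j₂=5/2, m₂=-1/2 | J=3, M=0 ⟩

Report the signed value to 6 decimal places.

+0.707107

j₁+j₂−J=0  J+j₁−j₂=1  J−j₁+j₂=5  j₁+j₂+J+1=7
(j₁±m₁, j₂±m₂, J±M) = (1,0,2,3,3,3)
P² = 72
sum k=0..0:
  [0] +1/12 = 1/12
S = 1/12
C² = P²·S² = 1/2 ; C = +0.707107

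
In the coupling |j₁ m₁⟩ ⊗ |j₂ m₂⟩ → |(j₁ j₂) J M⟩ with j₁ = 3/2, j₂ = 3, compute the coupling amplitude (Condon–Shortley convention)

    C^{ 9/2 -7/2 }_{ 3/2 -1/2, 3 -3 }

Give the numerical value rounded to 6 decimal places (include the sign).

+√(1/3) ≈ +0.577350

√[10·0!3!6!/10! · 1!2!0!6!1!8!] = √(691200)
  +(−1)^0/∏(0,0,2,0,1,6)! = 1/1440  (running 1/1440)
⟨..|..⟩ = √(691200)·(1/1440) = +0.577350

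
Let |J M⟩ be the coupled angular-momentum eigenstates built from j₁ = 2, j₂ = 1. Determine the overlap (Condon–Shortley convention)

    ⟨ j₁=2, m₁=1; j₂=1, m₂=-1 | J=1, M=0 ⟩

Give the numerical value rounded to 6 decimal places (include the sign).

√[3·2!2!0!/5! · 3!1!0!2!1!1!] = √(6/5)
  +(−1)^0/∏(0,2,1,0,1,0)! = 1/2  (running 1/2)
⟨..|..⟩ = √(6/5)·(1/2) = +0.547723

+√(3/10) = +0.547723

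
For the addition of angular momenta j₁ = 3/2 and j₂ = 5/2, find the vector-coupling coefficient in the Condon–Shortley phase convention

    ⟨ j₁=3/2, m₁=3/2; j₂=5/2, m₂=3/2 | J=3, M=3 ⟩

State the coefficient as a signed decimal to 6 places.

+√(3/8) = +0.612372

triangle: 1!·2!·4!/8! = 48/40320
(j±m)!: 3!·0!·4!·1!·6!·0! = 103680
prefactor² = (2J+1)·Δ·N² = 864
  k=0: +1/(0!·1!·0!·4!·2!·0!) = 1/48
Σ = 1/48  ⇒  CG² = 864·1/48² = 3/8
CG = +√(3/8) = +0.612372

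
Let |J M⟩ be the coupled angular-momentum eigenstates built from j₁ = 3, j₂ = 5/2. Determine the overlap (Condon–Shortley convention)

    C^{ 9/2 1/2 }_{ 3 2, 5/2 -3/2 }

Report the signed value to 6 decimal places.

+0.510355

√[10·1!5!4!/11! · 5!1!1!4!5!4!] = √(460800/77)
  +(−1)^0/∏(0,1,1,1,4,3)! = 1/144  (running 1/144)
  +(−1)^1/∏(1,0,0,0,5,4)! = -1/2880  (running 19/2880)
⟨..|..⟩ = √(460800/77)·(19/2880) = +0.510355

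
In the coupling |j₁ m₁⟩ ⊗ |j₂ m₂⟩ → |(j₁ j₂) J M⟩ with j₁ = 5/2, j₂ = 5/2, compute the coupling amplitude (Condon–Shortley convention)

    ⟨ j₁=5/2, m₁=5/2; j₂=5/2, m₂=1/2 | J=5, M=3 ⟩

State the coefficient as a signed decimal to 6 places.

+√(2/9) = +0.471405

√[11·0!5!5!/11! · 5!0!3!2!8!2!] = √(460800)
  +(−1)^0/∏(0,0,0,3,5,2)! = 1/1440  (running 1/1440)
⟨..|..⟩ = √(460800)·(1/1440) = +0.471405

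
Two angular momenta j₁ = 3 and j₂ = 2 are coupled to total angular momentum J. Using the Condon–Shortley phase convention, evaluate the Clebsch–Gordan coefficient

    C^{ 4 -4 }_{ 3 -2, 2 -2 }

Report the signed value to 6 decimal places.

triangle: 1!·5!·3!/10! = 720/3628800
(j±m)!: 1!·5!·0!·4!·0!·8! = 116121600
prefactor² = (2J+1)·Δ·N² = 207360
  k=0: +1/(0!·1!·5!·0!·0!·3!) = 1/720
Σ = 1/720  ⇒  CG² = 207360·1/720² = 2/5
CG = +√(2/5) = +0.632456

+√(2/5) = +0.632456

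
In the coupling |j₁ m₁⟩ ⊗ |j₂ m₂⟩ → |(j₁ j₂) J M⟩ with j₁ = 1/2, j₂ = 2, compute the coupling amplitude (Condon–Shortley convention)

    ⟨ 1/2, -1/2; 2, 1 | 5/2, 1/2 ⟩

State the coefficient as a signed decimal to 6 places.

+√(2/5) ≈ +0.632456

√[6·0!1!4!/6! · 0!1!3!1!3!2!] = √(72/5)
  +(−1)^0/∏(0,0,1,3,0,1)! = 1/6  (running 1/6)
⟨..|..⟩ = √(72/5)·(1/6) = +0.632456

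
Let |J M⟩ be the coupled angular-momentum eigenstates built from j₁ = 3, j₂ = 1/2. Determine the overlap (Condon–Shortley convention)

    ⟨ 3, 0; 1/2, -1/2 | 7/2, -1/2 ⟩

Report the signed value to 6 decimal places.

j₁+j₂−J=0  J+j₁−j₂=6  J−j₁+j₂=1  j₁+j₂+J+1=8
(j₁±m₁, j₂±m₂, J±M) = (3,3,0,1,3,4)
P² = 5184/7
sum k=0..0:
  [0] +1/36 = 1/36
S = 1/36
C² = P²·S² = 4/7 ; C = +0.755929

+√(4/7) = +0.755929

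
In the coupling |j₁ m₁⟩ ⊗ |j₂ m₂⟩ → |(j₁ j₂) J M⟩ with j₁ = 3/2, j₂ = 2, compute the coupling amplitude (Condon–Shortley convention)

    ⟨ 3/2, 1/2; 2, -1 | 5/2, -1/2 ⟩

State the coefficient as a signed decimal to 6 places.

triangle: 1!·2!·3!/7! = 12/5040
(j±m)!: 2!·1!·1!·3!·2!·3! = 144
prefactor² = (2J+1)·Δ·N² = 72/35
  k=0: +1/(0!·1!·1!·1!·1!·2!) = 1/2
  k=1: −1/(1!·0!·0!·0!·2!·3!) = -1/12
Σ = 5/12  ⇒  CG² = 72/35·5/12² = 5/14
CG = +√(5/14) = +0.597614

+0.597614  (= +√(5/14))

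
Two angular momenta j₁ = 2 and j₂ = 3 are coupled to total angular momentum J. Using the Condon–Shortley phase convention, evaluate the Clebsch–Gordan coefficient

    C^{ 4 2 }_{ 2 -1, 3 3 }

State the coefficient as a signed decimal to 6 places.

√[9·1!3!5!/10! · 1!3!6!0!6!2!] = √(77760/7)
  +(−1)^1/∏(1,0,2,5,1,0)! = -1/240  (running -1/240)
⟨..|..⟩ = √(77760/7)·(-1/240) = -0.439155

-0.439155  (= −√(27/140))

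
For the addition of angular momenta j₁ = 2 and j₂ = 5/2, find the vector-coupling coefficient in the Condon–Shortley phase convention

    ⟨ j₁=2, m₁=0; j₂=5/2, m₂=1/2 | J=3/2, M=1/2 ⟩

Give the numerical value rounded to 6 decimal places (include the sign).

√[4·3!1!2!/7! · 2!2!3!2!2!1!] = √(32/35)
  +(−1)^1/∏(1,2,1,2,0,0)! = -1/4  (running -1/4)
  +(−1)^2/∏(2,1,0,1,1,1)! = 1/2  (running 1/4)
⟨..|..⟩ = √(32/35)·(1/4) = +0.239046

+0.239046  (= +√(2/35))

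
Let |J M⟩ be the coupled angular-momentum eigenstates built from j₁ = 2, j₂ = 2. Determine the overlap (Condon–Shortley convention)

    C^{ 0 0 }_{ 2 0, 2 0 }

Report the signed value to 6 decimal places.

j₁+j₂−J=4  J+j₁−j₂=0  J−j₁+j₂=0  j₁+j₂+J+1=5
(j₁±m₁, j₂±m₂, J±M) = (2,2,2,2,0,0)
P² = 16/5
sum k=2..2:
  [2] +1/4 = 1/4
S = 1/4
C² = P²·S² = 1/5 ; C = +0.447214

+√(1/5) = +0.447214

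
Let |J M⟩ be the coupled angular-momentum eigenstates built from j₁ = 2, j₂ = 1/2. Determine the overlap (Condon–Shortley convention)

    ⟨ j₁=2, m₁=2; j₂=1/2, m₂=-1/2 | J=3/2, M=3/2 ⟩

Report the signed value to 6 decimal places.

+0.894427  (= +√(4/5))

triangle: 1!*3!*0!/5! = 6/120
(j±m)!: 4!*0!*0!*1!*3!*0! = 144
prefactor² = (2J+1)*Δ*N² = 144/5
  k=0: +1/(0!*1!*0!*0!*3!*0!) = 1/6
Σ = 1/6  ⇒  CG² = 144/5*1/6² = 4/5
CG = +√(4/5) = +0.894427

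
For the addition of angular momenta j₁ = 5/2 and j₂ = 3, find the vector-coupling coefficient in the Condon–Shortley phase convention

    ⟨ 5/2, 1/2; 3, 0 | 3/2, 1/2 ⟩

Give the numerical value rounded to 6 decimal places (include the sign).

+0.338062  (= +√(4/35))

j₁+j₂−J=4  J+j₁−j₂=1  J−j₁+j₂=2  j₁+j₂+J+1=8
(j₁±m₁, j₂±m₂, J±M) = (3,2,3,3,2,1)
P² = 144/35
sum k=1..2:
  [1] −1/12 = -1/12
  [2] +1/4 = 1/4
S = 1/6
C² = P²·S² = 4/35 ; C = +0.338062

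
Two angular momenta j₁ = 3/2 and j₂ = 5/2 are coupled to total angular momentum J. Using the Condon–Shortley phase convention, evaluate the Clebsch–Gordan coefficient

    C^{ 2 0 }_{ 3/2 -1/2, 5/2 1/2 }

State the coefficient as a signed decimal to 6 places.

triangle: 2!×1!×3!/7! = 12/5040
(j±m)!: 1!×2!×3!×2!×2!×2! = 96
prefactor² = (2J+1)×Δ×N² = 8/7
  k=1: −1/(1!×1!×1!×2!×0!×1!) = -1/2
  k=2: +1/(2!×0!×0!×1!×1!×2!) = 1/4
Σ = -1/4  ⇒  CG² = 8/7×(-1/4)² = 1/14
CG = −√(1/14) = -0.267261

−√(1/14) = -0.267261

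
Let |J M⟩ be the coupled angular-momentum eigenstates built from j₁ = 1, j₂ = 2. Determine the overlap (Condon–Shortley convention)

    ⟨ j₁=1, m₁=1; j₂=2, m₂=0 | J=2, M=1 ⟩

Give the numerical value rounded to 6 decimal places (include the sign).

+0.707107  (= +√(1/2))

j₁+j₂−J=1  J+j₁−j₂=1  J−j₁+j₂=3  j₁+j₂+J+1=6
(j₁±m₁, j₂±m₂, J±M) = (2,0,2,2,3,1)
P² = 2
sum k=0..0:
  [0] +1/2 = 1/2
S = 1/2
C² = P²·S² = 1/2 ; C = +0.707107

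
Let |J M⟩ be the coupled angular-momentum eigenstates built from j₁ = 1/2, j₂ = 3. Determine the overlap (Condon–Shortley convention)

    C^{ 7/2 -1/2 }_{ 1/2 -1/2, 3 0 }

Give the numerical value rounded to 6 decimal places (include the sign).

+√(4/7) ≈ +0.755929

j₁+j₂−J=0  J+j₁−j₂=1  J−j₁+j₂=6  j₁+j₂+J+1=8
(j₁±m₁, j₂±m₂, J±M) = (0,1,3,3,3,4)
P² = 5184/7
sum k=0..0:
  [0] +1/36 = 1/36
S = 1/36
C² = P²·S² = 4/7 ; C = +0.755929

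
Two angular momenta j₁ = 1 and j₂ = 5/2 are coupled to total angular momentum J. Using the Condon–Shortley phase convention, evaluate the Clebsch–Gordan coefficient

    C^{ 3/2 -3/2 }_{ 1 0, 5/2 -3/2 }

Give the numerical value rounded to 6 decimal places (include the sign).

√[4·2!0!3!/6! · 1!1!1!4!0!3!] = √(48/5)
  +(−1)^1/∏(1,1,0,0,0,3)! = -1/6  (running -1/6)
⟨..|..⟩ = √(48/5)·(-1/6) = -0.516398

-0.516398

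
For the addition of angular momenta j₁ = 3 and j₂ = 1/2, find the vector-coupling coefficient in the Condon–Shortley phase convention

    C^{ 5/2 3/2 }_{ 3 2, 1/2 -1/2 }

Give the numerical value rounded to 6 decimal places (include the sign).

j₁+j₂−J=1  J+j₁−j₂=5  J−j₁+j₂=0  j₁+j₂+J+1=7
(j₁±m₁, j₂±m₂, J±M) = (5,1,0,1,4,1)
P² = 2880/7
sum k=0..0:
  [0] +1/24 = 1/24
S = 1/24
C² = P²·S² = 5/7 ; C = +0.845154

+0.845154  (= +√(5/7))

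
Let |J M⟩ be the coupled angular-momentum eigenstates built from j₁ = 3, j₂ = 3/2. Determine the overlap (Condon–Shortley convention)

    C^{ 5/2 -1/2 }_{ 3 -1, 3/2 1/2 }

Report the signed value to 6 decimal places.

-0.119523  (= −√(1/70))

j₁+j₂−J=2  J+j₁−j₂=4  J−j₁+j₂=1  j₁+j₂+J+1=8
(j₁±m₁, j₂±m₂, J±M) = (2,4,2,1,2,3)
P² = 288/35
sum k=1..2:
  [1] −1/6 = -1/6
  [2] +1/8 = 1/8
S = -1/24
C² = P²·S² = 1/70 ; C = -0.119523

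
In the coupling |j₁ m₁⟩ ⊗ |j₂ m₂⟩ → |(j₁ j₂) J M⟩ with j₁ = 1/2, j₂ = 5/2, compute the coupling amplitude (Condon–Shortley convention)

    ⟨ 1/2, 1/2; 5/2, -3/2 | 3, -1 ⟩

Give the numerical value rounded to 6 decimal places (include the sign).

j₁+j₂−J=0  J+j₁−j₂=1  J−j₁+j₂=5  j₁+j₂+J+1=7
(j₁±m₁, j₂±m₂, J±M) = (1,0,1,4,2,4)
P² = 192
sum k=0..0:
  [0] +1/24 = 1/24
S = 1/24
C² = P²·S² = 1/3 ; C = +0.577350

+√(1/3) ≈ +0.577350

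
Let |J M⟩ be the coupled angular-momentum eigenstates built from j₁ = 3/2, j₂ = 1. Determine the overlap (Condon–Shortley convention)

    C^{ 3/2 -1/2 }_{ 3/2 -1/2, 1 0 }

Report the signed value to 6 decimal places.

-0.258199  (= −√(1/15))

√[4·1!2!1!/5! · 1!2!1!1!1!2!] = √(4/15)
  +(−1)^0/∏(0,1,2,1,0,0)! = 1/2  (running 1/2)
  +(−1)^1/∏(1,0,1,0,1,1)! = -1  (running -1/2)
⟨..|..⟩ = √(4/15)·(-1/2) = -0.258199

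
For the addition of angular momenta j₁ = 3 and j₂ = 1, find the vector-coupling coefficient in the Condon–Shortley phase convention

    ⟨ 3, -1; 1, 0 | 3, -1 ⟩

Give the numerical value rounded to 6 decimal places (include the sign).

−√(1/12) = -0.288675

j₁+j₂−J=1  J+j₁−j₂=5  J−j₁+j₂=1  j₁+j₂+J+1=8
(j₁±m₁, j₂±m₂, J±M) = (2,4,1,1,2,4)
P² = 48
sum k=0..1:
  [0] +1/24 = 1/24
  [1] −1/12 = -1/12
S = -1/24
C² = P²·S² = 1/12 ; C = -0.288675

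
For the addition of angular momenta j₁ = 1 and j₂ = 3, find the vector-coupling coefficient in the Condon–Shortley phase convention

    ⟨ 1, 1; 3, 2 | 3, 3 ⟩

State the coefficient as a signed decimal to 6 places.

+0.500000

√[7·1!1!5!/8! · 2!0!5!1!6!0!] = √(3600)
  +(−1)^0/∏(0,1,0,5,1,0)! = 1/120  (running 1/120)
⟨..|..⟩ = √(3600)·(1/120) = +0.500000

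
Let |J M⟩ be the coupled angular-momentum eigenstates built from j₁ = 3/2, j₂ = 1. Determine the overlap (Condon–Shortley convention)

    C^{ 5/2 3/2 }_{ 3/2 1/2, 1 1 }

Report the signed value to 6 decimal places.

j₁+j₂−J=0  J+j₁−j₂=3  J−j₁+j₂=2  j₁+j₂+J+1=6
(j₁±m₁, j₂±m₂, J±M) = (2,1,2,0,4,1)
P² = 48/5
sum k=0..0:
  [0] +1/4 = 1/4
S = 1/4
C² = P²·S² = 3/5 ; C = +0.774597

+√(3/5) = +0.774597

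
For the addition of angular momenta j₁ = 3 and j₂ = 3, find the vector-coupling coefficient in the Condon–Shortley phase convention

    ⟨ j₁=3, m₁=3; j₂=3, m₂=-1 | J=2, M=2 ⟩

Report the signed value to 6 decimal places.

triangle: 4!*2!*2!/9! = 96/362880
(j±m)!: 6!*0!*2!*4!*4!*0! = 829440
prefactor² = (2J+1)*Δ*N² = 7680/7
  k=0: +1/(0!*4!*0!*2!*2!*0!) = 1/96
Σ = 1/96  ⇒  CG² = 7680/7*1/96² = 5/42
CG = +√(5/42) = +0.345033

+0.345033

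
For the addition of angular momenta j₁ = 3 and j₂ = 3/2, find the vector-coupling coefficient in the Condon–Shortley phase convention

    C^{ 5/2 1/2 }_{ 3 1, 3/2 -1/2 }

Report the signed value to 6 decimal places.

−√(1/70) ≈ -0.119523

√[6·2!4!1!/8! · 4!2!1!2!3!2!] = √(288/35)
  +(−1)^0/∏(0,2,2,1,2,0)! = 1/8  (running 1/8)
  +(−1)^1/∏(1,1,1,0,3,1)! = -1/6  (running -1/24)
⟨..|..⟩ = √(288/35)·(-1/24) = -0.119523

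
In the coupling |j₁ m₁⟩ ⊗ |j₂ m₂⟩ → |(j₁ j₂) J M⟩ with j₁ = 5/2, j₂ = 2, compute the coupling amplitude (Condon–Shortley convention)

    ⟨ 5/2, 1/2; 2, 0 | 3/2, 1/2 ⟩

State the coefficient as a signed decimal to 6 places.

-0.239046

triangle: 3!*2!*1!/7! = 12/5040
(j±m)!: 3!*2!*2!*2!*2!*1! = 96
prefactor² = (2J+1)*Δ*N² = 32/35
  k=1: −1/(1!*2!*1!*1!*1!*0!) = -1/2
  k=2: +1/(2!*1!*0!*0!*2!*1!) = 1/4
Σ = -1/4  ⇒  CG² = 32/35*(-1/4)² = 2/35
CG = −√(2/35) = -0.239046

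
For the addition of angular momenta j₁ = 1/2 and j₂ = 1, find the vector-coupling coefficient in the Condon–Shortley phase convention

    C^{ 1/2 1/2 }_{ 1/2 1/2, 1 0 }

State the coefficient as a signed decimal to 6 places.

+√(1/3) = +0.577350

triangle: 1!*0!*1!/3! = 1/6
(j±m)!: 1!*0!*1!*1!*1!*0! = 1
prefactor² = (2J+1)*Δ*N² = 1/3
  k=0: +1/(0!*1!*0!*1!*0!*0!) = 1
Σ = 1  ⇒  CG² = 1/3*1² = 1/3
CG = +√(1/3) = +0.577350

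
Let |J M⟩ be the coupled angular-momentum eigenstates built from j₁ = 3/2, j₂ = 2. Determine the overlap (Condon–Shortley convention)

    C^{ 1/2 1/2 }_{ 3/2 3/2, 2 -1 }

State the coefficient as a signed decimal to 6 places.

√[2·3!0!1!/5! · 3!0!1!3!1!0!] = √(18/5)
  +(−1)^0/∏(0,3,0,1,0,0)! = 1/6  (running 1/6)
⟨..|..⟩ = √(18/5)·(1/6) = +0.316228

+√(1/10) ≈ +0.316228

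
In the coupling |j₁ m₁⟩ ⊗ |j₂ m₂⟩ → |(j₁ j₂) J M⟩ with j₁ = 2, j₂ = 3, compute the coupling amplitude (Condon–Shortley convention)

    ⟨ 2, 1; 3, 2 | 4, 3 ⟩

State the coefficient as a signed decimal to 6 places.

−√(1/20) ≈ -0.223607

triangle: 1!×3!×5!/10! = 720/3628800
(j±m)!: 3!×1!×5!×1!×7!×1! = 3628800
prefactor² = (2J+1)×Δ×N² = 6480
  k=0: +1/(0!×1!×1!×5!×2!×0!) = 1/240
  k=1: −1/(1!×0!×0!×4!×3!×1!) = -1/144
Σ = -1/360  ⇒  CG² = 6480×(-1/360)² = 1/20
CG = −√(1/20) = -0.223607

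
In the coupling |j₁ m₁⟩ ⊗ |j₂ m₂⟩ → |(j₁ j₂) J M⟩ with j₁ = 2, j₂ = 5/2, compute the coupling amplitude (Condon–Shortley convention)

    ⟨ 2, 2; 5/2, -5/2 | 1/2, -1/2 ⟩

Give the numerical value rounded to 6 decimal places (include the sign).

+√(1/3) = +0.577350

triangle: 4!×0!×1!/6! = 24/720
(j±m)!: 4!×0!×0!×5!×0!×1! = 2880
prefactor² = (2J+1)×Δ×N² = 192
  k=0: +1/(0!×4!×0!×0!×0!×1!) = 1/24
Σ = 1/24  ⇒  CG² = 192×1/24² = 1/3
CG = +√(1/3) = +0.577350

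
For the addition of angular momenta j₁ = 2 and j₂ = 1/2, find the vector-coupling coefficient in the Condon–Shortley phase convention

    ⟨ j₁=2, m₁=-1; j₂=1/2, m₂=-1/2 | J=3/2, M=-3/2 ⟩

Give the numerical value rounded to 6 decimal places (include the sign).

√[4·1!3!0!/5! · 1!3!0!1!0!3!] = √(36/5)
  +(−1)^0/∏(0,1,3,0,0,0)! = 1/6  (running 1/6)
⟨..|..⟩ = √(36/5)·(1/6) = +0.447214

+√(1/5) ≈ +0.447214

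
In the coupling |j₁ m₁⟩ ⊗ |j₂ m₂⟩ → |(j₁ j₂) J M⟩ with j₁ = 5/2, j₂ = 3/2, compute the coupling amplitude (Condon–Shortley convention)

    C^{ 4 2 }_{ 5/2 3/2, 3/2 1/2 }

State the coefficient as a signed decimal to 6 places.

triangle: 0!×5!×3!/9! = 720/362880
(j±m)!: 4!×1!×2!×1!×6!×2! = 69120
prefactor² = (2J+1)×Δ×N² = 8640/7
  k=0: +1/(0!×0!×1!×2!×4!×1!) = 1/48
Σ = 1/48  ⇒  CG² = 8640/7×1/48² = 15/28
CG = +√(15/28) = +0.731925

+√(15/28) = +0.731925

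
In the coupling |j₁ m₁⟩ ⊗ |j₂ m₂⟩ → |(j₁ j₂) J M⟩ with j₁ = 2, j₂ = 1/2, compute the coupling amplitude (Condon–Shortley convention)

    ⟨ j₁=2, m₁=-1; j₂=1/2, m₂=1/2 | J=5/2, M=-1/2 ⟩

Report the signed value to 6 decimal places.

√[6·0!4!1!/6! · 1!3!1!0!2!3!] = √(72/5)
  +(−1)^0/∏(0,0,3,1,1,0)! = 1/6  (running 1/6)
⟨..|..⟩ = √(72/5)·(1/6) = +0.632456

+√(2/5) = +0.632456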